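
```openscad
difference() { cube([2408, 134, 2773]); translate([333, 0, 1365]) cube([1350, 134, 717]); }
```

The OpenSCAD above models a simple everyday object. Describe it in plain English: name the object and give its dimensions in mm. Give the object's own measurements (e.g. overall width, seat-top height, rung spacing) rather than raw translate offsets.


A wall 2408 mm long (x), 134 mm thick (y), 2773 mm tall, with a rectangular window opening cut through it. The opening is 1350 mm wide and 717 mm tall; its sill is at z = 1365 mm and its near (−x) edge is 333 mm from the wall's −x end. The opening passes through the full wall thickness.


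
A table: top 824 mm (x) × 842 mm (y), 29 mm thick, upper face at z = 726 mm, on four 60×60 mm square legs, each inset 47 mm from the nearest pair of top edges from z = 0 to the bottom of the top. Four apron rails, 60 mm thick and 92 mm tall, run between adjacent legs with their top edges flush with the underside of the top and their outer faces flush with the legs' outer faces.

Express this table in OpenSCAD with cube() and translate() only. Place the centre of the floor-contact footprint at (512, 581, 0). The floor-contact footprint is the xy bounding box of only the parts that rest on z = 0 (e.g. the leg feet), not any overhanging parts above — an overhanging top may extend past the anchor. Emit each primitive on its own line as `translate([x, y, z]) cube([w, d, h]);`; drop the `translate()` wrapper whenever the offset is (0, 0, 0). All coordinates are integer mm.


translate([100, 160, 697]) cube([824, 842, 29]);
translate([147, 207, 0]) cube([60, 60, 697]);
translate([817, 207, 0]) cube([60, 60, 697]);
translate([147, 895, 0]) cube([60, 60, 697]);
translate([817, 895, 0]) cube([60, 60, 697]);
translate([207, 207, 605]) cube([610, 60, 92]);
translate([207, 895, 605]) cube([610, 60, 92]);
translate([147, 267, 605]) cube([60, 628, 92]);
translate([817, 267, 605]) cube([60, 628, 92]);


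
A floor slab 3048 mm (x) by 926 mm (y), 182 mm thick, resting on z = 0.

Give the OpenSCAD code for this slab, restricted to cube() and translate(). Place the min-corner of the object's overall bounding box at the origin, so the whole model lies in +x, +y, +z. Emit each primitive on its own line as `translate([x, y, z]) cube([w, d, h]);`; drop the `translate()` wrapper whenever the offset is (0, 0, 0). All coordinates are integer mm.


cube([3048, 926, 182]);


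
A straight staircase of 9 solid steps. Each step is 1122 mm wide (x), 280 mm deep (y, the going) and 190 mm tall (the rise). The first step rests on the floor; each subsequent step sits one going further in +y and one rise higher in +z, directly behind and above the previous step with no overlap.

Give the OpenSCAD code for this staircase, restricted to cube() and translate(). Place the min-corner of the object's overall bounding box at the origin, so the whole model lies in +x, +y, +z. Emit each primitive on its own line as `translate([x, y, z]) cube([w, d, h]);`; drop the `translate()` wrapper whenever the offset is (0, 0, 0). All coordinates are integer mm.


cube([1122, 280, 190]);
translate([0, 280, 190]) cube([1122, 280, 190]);
translate([0, 560, 380]) cube([1122, 280, 190]);
translate([0, 840, 570]) cube([1122, 280, 190]);
translate([0, 1120, 760]) cube([1122, 280, 190]);
translate([0, 1400, 950]) cube([1122, 280, 190]);
translate([0, 1680, 1140]) cube([1122, 280, 190]);
translate([0, 1960, 1330]) cube([1122, 280, 190]);
translate([0, 2240, 1520]) cube([1122, 280, 190]);


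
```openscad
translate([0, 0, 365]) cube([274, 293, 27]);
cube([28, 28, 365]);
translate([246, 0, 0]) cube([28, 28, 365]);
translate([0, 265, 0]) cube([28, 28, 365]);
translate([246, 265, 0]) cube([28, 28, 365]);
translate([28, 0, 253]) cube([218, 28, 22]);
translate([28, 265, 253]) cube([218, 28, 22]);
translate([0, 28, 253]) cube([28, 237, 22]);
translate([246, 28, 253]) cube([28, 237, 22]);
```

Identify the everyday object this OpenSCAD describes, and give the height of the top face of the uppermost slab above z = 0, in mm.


A stool. The seat height is 392 mm.

A 274×293×27 slab at z = 365 on four corner posts — a stool. The seat top is 365 + 27 = 392 mm.


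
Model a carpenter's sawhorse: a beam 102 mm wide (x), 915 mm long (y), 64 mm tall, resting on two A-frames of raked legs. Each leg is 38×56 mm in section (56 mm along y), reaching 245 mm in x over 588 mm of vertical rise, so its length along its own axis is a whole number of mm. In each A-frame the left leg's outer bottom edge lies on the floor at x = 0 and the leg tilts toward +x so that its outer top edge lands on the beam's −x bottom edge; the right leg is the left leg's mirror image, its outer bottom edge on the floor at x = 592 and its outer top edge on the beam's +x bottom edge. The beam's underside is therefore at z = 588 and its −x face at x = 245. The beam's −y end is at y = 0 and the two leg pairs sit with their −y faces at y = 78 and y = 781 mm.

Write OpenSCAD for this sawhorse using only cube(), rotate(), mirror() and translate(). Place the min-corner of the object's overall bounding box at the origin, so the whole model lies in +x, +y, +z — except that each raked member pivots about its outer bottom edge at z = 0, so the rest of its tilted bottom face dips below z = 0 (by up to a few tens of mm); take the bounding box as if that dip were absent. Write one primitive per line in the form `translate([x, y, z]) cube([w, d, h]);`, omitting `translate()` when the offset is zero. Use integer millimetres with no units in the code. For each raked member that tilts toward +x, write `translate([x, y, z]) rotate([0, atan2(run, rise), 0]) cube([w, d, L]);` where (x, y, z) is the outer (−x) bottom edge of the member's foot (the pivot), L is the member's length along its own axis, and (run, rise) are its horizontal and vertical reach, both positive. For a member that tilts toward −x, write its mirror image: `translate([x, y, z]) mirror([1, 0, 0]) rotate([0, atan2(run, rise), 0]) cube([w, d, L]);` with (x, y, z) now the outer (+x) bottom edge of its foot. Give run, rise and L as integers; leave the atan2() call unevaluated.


// leg length = √(245² + 588²) = 637
// right-leg outer foot x = 2·245 + 102 = 592
// beam min-corner = (245, 0, 588)
translate([245, 0, 588]) cube([102, 915, 64]);
translate([0, 78, 0]) rotate([0, atan2(245, 588), 0]) cube([38, 56, 637]);
translate([592, 78, 0]) mirror([1, 0, 0]) rotate([0, atan2(245, 588), 0]) cube([38, 56, 637]);
translate([0, 781, 0]) rotate([0, atan2(245, 588), 0]) cube([38, 56, 637]);
translate([592, 781, 0]) mirror([1, 0, 0]) rotate([0, atan2(245, 588), 0]) cube([38, 56, 637]);


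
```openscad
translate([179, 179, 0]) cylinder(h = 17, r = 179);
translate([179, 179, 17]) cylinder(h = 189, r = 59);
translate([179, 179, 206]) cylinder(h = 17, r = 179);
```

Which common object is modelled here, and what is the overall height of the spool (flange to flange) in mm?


A spool. The overall height is 223 mm.

Three coaxial cylinders, large–small–large — a spool. Two 17 mm flanges and a 189 mm core give 17 + 189 + 17 = 223 mm.


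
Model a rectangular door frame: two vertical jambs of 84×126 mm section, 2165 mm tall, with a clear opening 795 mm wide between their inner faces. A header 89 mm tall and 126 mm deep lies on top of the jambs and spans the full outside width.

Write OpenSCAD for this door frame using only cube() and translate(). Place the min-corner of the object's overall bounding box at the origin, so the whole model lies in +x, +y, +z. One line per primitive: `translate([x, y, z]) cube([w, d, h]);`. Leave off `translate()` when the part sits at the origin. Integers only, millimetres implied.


cube([84, 126, 2165]);
translate([879, 0, 0]) cube([84, 126, 2165]);
translate([0, 0, 2165]) cube([963, 126, 89]);


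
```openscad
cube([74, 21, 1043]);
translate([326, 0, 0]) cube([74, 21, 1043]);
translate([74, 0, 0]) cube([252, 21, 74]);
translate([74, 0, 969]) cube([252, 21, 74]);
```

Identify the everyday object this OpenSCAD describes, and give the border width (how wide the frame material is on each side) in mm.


A picture frame. The border width is 74 mm.

Four thin pieces enclosing a rectangular opening — a picture frame. The two full-height stiles are 1043 mm tall; the top rail sits at z = 969 and is 74 mm tall, so the border above the opening is 1043 − 969 = 74 mm, matching the stile x-width.


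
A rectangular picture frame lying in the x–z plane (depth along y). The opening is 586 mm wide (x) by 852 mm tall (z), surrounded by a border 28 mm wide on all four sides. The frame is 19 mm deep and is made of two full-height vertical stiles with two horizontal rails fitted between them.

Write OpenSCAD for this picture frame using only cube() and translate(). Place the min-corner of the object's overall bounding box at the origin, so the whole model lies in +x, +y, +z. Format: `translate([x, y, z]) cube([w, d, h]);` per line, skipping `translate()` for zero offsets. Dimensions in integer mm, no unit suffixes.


cube([28, 19, 908]);
translate([614, 0, 0]) cube([28, 19, 908]);
translate([28, 0, 0]) cube([586, 19, 28]);
translate([28, 0, 880]) cube([586, 19, 28]);


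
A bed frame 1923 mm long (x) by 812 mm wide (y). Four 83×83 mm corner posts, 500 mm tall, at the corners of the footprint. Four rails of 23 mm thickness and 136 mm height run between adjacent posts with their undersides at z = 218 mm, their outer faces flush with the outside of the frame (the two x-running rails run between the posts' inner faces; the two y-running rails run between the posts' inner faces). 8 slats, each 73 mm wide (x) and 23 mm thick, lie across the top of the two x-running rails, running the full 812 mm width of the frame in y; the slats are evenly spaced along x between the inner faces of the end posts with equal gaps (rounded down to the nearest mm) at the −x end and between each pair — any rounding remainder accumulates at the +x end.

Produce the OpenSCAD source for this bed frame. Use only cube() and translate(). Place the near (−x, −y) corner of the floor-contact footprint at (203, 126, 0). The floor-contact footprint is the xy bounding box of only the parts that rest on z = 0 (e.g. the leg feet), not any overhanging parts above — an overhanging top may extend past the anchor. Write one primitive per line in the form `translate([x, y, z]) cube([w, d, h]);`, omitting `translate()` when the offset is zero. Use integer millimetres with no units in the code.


translate([203, 126, 0]) cube([83, 83, 500]);
translate([203, 855, 0]) cube([83, 83, 500]);
translate([2043, 126, 0]) cube([83, 83, 500]);
translate([2043, 855, 0]) cube([83, 83, 500]);
translate([286, 126, 218]) cube([1757, 23, 136]);
translate([286, 915, 218]) cube([1757, 23, 136]);
translate([203, 209, 218]) cube([23, 646, 136]);
translate([2103, 209, 218]) cube([23, 646, 136]);
translate([416, 126, 354]) cube([73, 812, 23]);
translate([619, 126, 354]) cube([73, 812, 23]);
translate([822, 126, 354]) cube([73, 812, 23]);
translate([1025, 126, 354]) cube([73, 812, 23]);
translate([1228, 126, 354]) cube([73, 812, 23]);
translate([1431, 126, 354]) cube([73, 812, 23]);
translate([1634, 126, 354]) cube([73, 812, 23]);
translate([1837, 126, 354]) cube([73, 812, 23]);


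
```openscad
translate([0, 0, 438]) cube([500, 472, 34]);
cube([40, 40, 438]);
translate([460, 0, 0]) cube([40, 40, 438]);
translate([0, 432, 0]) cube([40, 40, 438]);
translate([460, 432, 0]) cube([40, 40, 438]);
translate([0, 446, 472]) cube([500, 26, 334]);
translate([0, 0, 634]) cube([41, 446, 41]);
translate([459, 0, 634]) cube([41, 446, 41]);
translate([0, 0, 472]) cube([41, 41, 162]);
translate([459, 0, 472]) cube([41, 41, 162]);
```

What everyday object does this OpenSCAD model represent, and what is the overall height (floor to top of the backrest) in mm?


A chair. The overall height is 806 mm.

A slab on four corner posts with a tall panel at the back — a chair. The seat slab sits at z = 438 with thickness 34, and the 334 mm backrest starts at the seat top, so the overall height is 438 + 34 + 334 = 806 mm.


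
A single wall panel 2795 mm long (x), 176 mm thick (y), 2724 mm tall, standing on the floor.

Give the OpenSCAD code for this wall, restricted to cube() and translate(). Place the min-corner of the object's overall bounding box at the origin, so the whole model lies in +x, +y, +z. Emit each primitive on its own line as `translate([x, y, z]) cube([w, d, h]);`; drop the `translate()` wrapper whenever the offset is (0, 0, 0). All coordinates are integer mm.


cube([2795, 176, 2724]);


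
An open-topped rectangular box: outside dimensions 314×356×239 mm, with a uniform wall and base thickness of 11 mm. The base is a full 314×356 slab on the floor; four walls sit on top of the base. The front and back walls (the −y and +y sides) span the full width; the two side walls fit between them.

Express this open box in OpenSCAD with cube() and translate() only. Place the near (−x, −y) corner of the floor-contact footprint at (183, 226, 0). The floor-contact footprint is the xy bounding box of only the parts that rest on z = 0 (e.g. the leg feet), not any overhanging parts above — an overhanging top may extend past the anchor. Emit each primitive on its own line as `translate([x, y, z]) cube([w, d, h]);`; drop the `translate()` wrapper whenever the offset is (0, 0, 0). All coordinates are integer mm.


translate([183, 226, 0]) cube([314, 356, 11]);
translate([183, 226, 11]) cube([314, 11, 228]);
translate([183, 571, 11]) cube([314, 11, 228]);
translate([183, 237, 11]) cube([11, 334, 228]);
translate([486, 237, 11]) cube([11, 334, 228]);


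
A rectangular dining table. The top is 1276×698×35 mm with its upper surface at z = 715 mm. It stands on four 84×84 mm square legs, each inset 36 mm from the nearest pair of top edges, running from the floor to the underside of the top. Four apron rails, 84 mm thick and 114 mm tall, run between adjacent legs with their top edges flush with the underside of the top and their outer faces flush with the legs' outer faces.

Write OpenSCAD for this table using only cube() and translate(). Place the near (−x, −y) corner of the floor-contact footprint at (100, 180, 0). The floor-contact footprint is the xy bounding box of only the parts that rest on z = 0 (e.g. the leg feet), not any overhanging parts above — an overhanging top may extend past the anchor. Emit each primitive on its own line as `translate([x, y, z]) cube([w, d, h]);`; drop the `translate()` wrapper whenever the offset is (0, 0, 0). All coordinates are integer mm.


translate([64, 144, 680]) cube([1276, 698, 35]);
translate([100, 180, 0]) cube([84, 84, 680]);
translate([1220, 180, 0]) cube([84, 84, 680]);
translate([100, 722, 0]) cube([84, 84, 680]);
translate([1220, 722, 0]) cube([84, 84, 680]);
translate([184, 180, 566]) cube([1036, 84, 114]);
translate([184, 722, 566]) cube([1036, 84, 114]);
translate([100, 264, 566]) cube([84, 458, 114]);
translate([1220, 264, 566]) cube([84, 458, 114]);


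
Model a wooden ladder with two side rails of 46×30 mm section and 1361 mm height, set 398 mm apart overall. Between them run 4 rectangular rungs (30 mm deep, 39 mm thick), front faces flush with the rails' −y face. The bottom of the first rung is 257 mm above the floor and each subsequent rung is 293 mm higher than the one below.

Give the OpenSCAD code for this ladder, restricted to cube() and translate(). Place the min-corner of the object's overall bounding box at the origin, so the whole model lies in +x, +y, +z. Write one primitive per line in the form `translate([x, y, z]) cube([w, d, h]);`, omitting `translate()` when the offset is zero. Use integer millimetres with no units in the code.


cube([46, 30, 1361]);
translate([352, 0, 0]) cube([46, 30, 1361]);
translate([46, 0, 257]) cube([306, 30, 39]);
translate([46, 0, 550]) cube([306, 30, 39]);
translate([46, 0, 843]) cube([306, 30, 39]);
translate([46, 0, 1136]) cube([306, 30, 39]);


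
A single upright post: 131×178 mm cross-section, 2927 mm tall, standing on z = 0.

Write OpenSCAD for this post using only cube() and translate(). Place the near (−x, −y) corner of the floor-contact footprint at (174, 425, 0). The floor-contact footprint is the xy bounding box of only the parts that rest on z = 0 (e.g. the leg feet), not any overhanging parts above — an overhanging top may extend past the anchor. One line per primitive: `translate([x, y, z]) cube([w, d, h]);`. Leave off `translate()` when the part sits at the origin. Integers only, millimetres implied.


translate([174, 425, 0]) cube([131, 178, 2927]);


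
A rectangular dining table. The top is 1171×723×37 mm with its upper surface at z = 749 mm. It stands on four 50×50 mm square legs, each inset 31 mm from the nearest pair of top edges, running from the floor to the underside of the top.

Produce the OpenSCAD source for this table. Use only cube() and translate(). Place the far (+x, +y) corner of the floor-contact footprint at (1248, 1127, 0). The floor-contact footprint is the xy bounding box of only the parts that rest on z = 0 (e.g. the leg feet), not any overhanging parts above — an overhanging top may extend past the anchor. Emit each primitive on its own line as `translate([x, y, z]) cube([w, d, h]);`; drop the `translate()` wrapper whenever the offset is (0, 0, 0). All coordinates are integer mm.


// leg_h = 749 - 37 = 712
translate([108, 435, 712]) cube([1171, 723, 37]);
translate([139, 466, 0]) cube([50, 50, 712]);
translate([1198, 466, 0]) cube([50, 50, 712]);
translate([139, 1077, 0]) cube([50, 50, 712]);
translate([1198, 1077, 0]) cube([50, 50, 712]);


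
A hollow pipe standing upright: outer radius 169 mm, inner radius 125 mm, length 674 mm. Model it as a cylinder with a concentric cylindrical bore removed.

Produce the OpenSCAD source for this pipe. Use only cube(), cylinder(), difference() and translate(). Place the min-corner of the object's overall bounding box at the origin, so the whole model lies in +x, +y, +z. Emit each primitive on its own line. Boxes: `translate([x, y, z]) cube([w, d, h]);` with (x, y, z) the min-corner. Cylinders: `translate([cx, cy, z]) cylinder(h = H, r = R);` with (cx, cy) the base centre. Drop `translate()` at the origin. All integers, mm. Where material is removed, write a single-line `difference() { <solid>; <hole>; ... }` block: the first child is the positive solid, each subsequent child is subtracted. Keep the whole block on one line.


difference() { translate([169, 169, 0]) cylinder(h = 674, r = 169); translate([169, 169, 0]) cylinder(h = 674, r = 125); }


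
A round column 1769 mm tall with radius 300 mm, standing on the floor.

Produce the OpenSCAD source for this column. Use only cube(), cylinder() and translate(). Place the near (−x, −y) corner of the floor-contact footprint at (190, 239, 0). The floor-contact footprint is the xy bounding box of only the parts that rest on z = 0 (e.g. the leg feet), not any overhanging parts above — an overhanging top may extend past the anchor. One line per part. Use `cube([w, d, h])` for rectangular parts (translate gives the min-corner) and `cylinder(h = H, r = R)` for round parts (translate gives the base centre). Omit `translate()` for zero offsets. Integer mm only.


translate([490, 539, 0]) cylinder(h = 1769, r = 300);


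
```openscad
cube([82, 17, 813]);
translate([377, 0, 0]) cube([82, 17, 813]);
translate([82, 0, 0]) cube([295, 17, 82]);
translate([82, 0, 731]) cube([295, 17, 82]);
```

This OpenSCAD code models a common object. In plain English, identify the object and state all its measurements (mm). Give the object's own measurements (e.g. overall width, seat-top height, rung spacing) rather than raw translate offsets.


A rectangular picture frame lying in the x–z plane (depth along y). The opening is 295 mm wide (x) by 649 mm tall (z), surrounded by a border 82 mm wide on all four sides. The frame is 17 mm deep and is made of two full-height vertical stiles with two horizontal rails fitted between them.


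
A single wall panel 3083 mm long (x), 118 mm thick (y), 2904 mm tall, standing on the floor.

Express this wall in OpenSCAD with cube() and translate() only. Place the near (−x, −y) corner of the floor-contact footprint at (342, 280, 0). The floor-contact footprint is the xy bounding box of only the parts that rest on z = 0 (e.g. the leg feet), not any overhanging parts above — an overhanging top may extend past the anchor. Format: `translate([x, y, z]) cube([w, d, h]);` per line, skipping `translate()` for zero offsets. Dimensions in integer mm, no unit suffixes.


translate([342, 280, 0]) cube([3083, 118, 2904]);


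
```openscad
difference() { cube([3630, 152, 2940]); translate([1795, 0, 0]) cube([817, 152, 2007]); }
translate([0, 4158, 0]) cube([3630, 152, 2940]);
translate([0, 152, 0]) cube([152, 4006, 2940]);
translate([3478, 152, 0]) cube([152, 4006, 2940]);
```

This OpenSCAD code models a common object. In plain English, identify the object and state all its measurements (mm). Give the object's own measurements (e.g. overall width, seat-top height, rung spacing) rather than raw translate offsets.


A single room: four walls, each 2940 mm tall and 152 mm thick, enclosing an outside footprint 3630×4310 mm (x × y), no floor or roof. The front and back walls (−y and +y sides) run the full x-width; the side walls fit between their inner faces. A door opening 817 mm wide and 2007 mm tall is cut through the front wall from the floor up, its −x edge 1795 mm from the wall's −x end.


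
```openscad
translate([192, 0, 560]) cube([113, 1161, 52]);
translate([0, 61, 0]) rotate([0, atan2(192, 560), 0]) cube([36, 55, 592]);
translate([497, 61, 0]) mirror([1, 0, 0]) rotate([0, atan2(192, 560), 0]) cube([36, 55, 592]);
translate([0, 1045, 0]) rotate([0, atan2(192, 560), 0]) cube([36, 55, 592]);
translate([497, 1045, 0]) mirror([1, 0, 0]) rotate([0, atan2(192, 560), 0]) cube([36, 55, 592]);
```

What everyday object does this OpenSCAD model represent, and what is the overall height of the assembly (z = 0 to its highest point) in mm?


A sawhorse. The overall height is 612 mm.

A beam across two mirrored pairs of raked legs — a sawhorse. The beam's underside is at z = 560 (matching the legs' vertical rise in atan2(192, 560)) and the beam is 52 mm tall, so its top is at 560 + 52 = 612 mm. The raked legs top out at the beam's underside, so that is the highest point.


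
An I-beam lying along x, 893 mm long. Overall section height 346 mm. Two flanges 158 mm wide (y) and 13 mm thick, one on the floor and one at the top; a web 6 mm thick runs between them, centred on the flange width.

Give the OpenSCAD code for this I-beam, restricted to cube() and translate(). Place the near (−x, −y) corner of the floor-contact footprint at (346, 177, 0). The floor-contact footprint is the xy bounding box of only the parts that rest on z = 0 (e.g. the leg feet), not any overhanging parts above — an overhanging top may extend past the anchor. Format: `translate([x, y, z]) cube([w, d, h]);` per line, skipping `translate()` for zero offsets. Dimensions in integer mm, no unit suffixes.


translate([346, 177, 0]) cube([893, 158, 13]);
translate([346, 253, 13]) cube([893, 6, 320]);
translate([346, 177, 333]) cube([893, 158, 13]);


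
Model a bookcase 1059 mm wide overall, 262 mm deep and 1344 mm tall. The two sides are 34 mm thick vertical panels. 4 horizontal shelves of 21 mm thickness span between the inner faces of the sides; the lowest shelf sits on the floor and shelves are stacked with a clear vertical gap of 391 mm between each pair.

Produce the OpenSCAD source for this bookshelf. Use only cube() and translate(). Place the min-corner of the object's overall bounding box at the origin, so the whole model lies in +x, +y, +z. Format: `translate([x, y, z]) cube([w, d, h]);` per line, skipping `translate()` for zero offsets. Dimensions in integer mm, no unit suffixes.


cube([34, 262, 1344]);
translate([1025, 0, 0]) cube([34, 262, 1344]);
translate([34, 0, 0]) cube([991, 262, 21]);
translate([34, 0, 412]) cube([991, 262, 21]);
translate([34, 0, 824]) cube([991, 262, 21]);
translate([34, 0, 1236]) cube([991, 262, 21]);


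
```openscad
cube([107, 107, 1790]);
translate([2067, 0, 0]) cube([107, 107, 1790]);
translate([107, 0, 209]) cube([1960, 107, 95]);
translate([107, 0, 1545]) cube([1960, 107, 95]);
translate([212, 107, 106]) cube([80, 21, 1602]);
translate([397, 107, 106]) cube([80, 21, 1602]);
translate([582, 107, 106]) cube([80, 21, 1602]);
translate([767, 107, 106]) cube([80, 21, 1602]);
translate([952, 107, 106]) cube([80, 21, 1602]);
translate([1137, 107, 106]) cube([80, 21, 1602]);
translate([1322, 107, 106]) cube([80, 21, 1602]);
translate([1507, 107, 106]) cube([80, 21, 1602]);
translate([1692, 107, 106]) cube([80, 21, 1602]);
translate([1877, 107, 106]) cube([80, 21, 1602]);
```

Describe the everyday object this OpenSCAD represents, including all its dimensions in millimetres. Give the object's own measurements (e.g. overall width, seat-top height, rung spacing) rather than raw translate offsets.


A fence section. Two 107×107 mm posts, 1790 mm tall, stand on the floor with a clear span of 1960 mm between their inner faces. Two horizontal rails of 107×95 mm section span the gap between the posts with their undersides at z = 209 mm and z = 1545 mm, flush with the posts' −y face. 10 pickets, each 80 mm wide, 21 mm thick and 1602 mm tall, are fixed to the +y face of the rails with their bottoms at z = 106 mm, spaced across the span with a 105 mm gap after the −x post and between neighbouring pickets, with 110 mm left before the +x post.


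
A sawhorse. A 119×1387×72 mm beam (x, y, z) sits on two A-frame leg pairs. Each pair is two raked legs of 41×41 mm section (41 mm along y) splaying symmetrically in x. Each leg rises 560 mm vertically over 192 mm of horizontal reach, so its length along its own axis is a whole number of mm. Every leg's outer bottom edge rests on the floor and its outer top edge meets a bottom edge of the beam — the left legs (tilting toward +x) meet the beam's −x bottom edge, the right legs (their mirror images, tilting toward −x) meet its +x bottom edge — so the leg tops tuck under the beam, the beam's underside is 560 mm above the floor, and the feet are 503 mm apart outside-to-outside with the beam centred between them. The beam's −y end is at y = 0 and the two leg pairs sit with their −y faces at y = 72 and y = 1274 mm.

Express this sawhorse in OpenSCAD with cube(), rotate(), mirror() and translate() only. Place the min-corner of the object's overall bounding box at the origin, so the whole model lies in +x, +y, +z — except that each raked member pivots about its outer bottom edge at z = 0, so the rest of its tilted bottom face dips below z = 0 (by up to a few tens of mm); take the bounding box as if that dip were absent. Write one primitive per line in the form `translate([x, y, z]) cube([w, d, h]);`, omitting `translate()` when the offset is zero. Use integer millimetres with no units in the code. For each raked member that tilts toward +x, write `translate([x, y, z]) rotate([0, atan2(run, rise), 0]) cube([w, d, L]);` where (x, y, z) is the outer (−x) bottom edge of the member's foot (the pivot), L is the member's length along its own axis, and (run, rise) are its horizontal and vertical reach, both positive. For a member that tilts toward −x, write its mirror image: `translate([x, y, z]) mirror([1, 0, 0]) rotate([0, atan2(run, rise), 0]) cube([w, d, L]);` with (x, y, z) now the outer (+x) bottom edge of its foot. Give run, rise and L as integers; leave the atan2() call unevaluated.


translate([192, 0, 560]) cube([119, 1387, 72]);
translate([0, 72, 0]) rotate([0, atan2(192, 560), 0]) cube([41, 41, 592]);
translate([503, 72, 0]) mirror([1, 0, 0]) rotate([0, atan2(192, 560), 0]) cube([41, 41, 592]);
translate([0, 1274, 0]) rotate([0, atan2(192, 560), 0]) cube([41, 41, 592]);
translate([503, 1274, 0]) mirror([1, 0, 0]) rotate([0, atan2(192, 560), 0]) cube([41, 41, 592]);


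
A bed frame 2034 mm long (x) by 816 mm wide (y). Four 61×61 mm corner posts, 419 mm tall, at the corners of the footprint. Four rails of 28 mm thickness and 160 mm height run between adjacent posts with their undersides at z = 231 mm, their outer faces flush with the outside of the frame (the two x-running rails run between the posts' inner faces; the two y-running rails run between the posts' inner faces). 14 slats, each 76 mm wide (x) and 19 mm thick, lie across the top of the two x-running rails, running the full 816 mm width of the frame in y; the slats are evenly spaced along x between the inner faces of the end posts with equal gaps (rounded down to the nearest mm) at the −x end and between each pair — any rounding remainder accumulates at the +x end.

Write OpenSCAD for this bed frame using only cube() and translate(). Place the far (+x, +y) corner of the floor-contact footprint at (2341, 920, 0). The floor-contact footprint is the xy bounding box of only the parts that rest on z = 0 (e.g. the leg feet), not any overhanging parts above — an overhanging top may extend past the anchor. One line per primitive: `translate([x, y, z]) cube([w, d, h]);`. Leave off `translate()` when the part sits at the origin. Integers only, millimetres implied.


translate([307, 104, 0]) cube([61, 61, 419]);
translate([307, 859, 0]) cube([61, 61, 419]);
translate([2280, 104, 0]) cube([61, 61, 419]);
translate([2280, 859, 0]) cube([61, 61, 419]);
translate([368, 104, 231]) cube([1912, 28, 160]);
translate([368, 892, 231]) cube([1912, 28, 160]);
translate([307, 165, 231]) cube([28, 694, 160]);
translate([2313, 165, 231]) cube([28, 694, 160]);
translate([424, 104, 391]) cube([76, 816, 19]);
translate([556, 104, 391]) cube([76, 816, 19]);
translate([688, 104, 391]) cube([76, 816, 19]);
translate([820, 104, 391]) cube([76, 816, 19]);
translate([952, 104, 391]) cube([76, 816, 19]);
translate([1084, 104, 391]) cube([76, 816, 19]);
translate([1216, 104, 391]) cube([76, 816, 19]);
translate([1348, 104, 391]) cube([76, 816, 19]);
translate([1480, 104, 391]) cube([76, 816, 19]);
translate([1612, 104, 391]) cube([76, 816, 19]);
translate([1744, 104, 391]) cube([76, 816, 19]);
translate([1876, 104, 391]) cube([76, 816, 19]);
translate([2008, 104, 391]) cube([76, 816, 19]);
translate([2140, 104, 391]) cube([76, 816, 19]);


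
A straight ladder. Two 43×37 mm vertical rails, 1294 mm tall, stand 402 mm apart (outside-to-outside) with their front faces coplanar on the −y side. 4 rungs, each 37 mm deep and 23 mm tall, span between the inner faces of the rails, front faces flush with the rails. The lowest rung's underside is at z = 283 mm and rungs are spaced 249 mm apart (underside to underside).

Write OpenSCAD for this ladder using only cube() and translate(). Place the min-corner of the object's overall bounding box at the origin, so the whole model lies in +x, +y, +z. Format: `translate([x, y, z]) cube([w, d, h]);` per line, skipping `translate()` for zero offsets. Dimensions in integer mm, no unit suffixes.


cube([43, 37, 1294]);
translate([359, 0, 0]) cube([43, 37, 1294]);
translate([43, 0, 283]) cube([316, 37, 23]);
translate([43, 0, 532]) cube([316, 37, 23]);
translate([43, 0, 781]) cube([316, 37, 23]);
translate([43, 0, 1030]) cube([316, 37, 23]);


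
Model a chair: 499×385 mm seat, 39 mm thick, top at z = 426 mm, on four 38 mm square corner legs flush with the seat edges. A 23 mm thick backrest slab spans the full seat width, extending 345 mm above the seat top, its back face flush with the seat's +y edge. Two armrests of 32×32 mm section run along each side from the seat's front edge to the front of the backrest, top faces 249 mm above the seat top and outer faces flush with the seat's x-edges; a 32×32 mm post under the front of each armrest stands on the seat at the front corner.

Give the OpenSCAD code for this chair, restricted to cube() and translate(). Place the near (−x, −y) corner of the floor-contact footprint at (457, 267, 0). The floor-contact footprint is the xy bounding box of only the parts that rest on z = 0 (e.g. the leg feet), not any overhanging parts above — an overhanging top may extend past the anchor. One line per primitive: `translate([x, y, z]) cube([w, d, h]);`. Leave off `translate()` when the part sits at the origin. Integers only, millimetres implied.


// leg_h = 426 - 39 = 387
// arm post h = 249 - 32 = 217
translate([457, 267, 387]) cube([499, 385, 39]);
translate([457, 267, 0]) cube([38, 38, 387]);
translate([918, 267, 0]) cube([38, 38, 387]);
translate([457, 614, 0]) cube([38, 38, 387]);
translate([918, 614, 0]) cube([38, 38, 387]);
translate([457, 629, 426]) cube([499, 23, 345]);
translate([457, 267, 643]) cube([32, 362, 32]);
translate([924, 267, 643]) cube([32, 362, 32]);
translate([457, 267, 426]) cube([32, 32, 217]);
translate([924, 267, 426]) cube([32, 32, 217]);


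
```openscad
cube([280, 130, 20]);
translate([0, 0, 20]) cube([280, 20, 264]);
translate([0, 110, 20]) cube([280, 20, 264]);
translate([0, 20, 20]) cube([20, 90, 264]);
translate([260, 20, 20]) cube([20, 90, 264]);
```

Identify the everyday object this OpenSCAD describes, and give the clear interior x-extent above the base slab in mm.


An open box. The internal width is 240 mm.

A 280×130 base slab with four walls standing on it — an open box. The base is 280 mm wide and the walls are 20 mm thick, so the internal width is 280 − 2 × 20 = 240 mm.


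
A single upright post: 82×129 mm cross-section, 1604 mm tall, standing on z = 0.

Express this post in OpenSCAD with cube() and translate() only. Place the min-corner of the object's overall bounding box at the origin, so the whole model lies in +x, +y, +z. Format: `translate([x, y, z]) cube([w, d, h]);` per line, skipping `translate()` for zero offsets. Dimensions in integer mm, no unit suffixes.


cube([82, 129, 1604]);


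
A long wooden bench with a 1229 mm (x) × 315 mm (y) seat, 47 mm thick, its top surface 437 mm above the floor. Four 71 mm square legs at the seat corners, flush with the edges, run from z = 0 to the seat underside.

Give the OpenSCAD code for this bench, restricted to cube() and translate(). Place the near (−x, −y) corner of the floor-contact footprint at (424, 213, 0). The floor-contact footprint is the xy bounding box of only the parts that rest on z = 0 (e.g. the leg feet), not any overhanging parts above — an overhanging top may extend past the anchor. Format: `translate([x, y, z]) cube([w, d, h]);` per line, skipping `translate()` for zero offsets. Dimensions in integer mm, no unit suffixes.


translate([424, 213, 390]) cube([1229, 315, 47]);
translate([424, 213, 0]) cube([71, 71, 390]);
translate([424, 457, 0]) cube([71, 71, 390]);
translate([1582, 213, 0]) cube([71, 71, 390]);
translate([1582, 457, 0]) cube([71, 71, 390]);


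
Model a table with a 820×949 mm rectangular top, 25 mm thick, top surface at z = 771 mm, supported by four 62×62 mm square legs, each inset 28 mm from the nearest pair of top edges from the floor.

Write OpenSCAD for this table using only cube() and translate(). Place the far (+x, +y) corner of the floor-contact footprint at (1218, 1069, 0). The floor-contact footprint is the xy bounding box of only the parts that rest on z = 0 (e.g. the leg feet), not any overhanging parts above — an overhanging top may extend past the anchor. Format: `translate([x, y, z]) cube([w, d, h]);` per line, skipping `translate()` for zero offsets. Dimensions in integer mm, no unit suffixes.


translate([426, 148, 746]) cube([820, 949, 25]);
translate([454, 176, 0]) cube([62, 62, 746]);
translate([1156, 176, 0]) cube([62, 62, 746]);
translate([454, 1007, 0]) cube([62, 62, 746]);
translate([1156, 1007, 0]) cube([62, 62, 746]);


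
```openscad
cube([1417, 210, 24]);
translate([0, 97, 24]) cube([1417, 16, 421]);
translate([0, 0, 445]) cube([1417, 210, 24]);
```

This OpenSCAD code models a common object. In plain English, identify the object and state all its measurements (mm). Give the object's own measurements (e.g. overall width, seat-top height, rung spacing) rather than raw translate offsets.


An I-beam lying along x, 1417 mm long. Overall section height 469 mm. Two flanges 210 mm wide (y) and 24 mm thick, one on the floor and one at the top; a web 16 mm thick runs between them, centred on the flange width.


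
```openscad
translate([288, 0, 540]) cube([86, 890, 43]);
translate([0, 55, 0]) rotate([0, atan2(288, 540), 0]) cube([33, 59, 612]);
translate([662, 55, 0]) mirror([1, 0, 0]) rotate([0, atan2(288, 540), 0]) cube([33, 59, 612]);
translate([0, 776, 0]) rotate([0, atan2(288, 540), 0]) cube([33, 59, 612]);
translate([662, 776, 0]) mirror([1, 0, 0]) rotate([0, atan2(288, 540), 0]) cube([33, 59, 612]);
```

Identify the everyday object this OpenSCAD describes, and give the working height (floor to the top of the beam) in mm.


A sawhorse. The overall height is 583 mm.

A beam across two mirrored pairs of raked legs — a sawhorse. The beam's underside is at z = 540 (matching the legs' vertical rise in atan2(288, 540)) and the beam is 43 mm tall, so its top is at 540 + 43 = 583 mm. The raked legs top out at the beam's underside, so that is the highest point.


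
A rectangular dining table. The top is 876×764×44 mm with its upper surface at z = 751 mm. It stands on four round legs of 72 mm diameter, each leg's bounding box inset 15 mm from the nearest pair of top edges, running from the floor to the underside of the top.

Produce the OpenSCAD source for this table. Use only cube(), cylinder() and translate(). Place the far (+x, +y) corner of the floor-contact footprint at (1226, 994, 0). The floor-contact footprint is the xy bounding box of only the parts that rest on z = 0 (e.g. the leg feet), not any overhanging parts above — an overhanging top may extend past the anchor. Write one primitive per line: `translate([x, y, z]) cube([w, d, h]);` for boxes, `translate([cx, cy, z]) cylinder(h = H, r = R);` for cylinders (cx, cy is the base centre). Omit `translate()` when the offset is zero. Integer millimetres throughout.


translate([365, 245, 707]) cube([876, 764, 44]);
translate([416, 296, 0]) cylinder(h = 707, r = 36);
translate([1190, 296, 0]) cylinder(h = 707, r = 36);
translate([416, 958, 0]) cylinder(h = 707, r = 36);
translate([1190, 958, 0]) cylinder(h = 707, r = 36);


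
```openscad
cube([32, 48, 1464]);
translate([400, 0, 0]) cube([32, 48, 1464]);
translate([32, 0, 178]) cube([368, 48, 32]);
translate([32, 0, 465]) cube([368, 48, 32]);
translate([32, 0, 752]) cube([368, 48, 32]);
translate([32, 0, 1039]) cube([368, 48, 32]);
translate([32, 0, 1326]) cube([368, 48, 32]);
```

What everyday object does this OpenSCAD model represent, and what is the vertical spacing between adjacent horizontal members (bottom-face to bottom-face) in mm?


A ladder. The rung spacing is 287 mm.

Two tall 32×48 posts with 5 short bars between them — a ladder. Adjacent rungs sit at z = 178 and z = 465, so the spacing is 465 − 178 = 287 mm.


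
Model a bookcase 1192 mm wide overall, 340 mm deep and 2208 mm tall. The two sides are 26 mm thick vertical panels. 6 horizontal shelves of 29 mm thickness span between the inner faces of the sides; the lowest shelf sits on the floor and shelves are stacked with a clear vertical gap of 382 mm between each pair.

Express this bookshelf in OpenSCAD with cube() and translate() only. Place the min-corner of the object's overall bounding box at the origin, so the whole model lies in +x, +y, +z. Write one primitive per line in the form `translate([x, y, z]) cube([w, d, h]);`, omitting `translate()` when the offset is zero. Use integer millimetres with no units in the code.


cube([26, 340, 2208]);
translate([1166, 0, 0]) cube([26, 340, 2208]);
translate([26, 0, 0]) cube([1140, 340, 29]);
translate([26, 0, 411]) cube([1140, 340, 29]);
translate([26, 0, 822]) cube([1140, 340, 29]);
translate([26, 0, 1233]) cube([1140, 340, 29]);
translate([26, 0, 1644]) cube([1140, 340, 29]);
translate([26, 0, 2055]) cube([1140, 340, 29]);


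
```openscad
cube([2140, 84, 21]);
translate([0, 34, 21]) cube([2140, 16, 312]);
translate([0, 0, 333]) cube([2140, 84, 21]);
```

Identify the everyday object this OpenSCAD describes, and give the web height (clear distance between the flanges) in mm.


An I-beam. The web height is 312 mm.

Two wide flanges with a thin centred web — an I-beam. Overall 354 mm minus two 21 mm flanges gives a web of 354 − 2·21 = 312 mm.
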